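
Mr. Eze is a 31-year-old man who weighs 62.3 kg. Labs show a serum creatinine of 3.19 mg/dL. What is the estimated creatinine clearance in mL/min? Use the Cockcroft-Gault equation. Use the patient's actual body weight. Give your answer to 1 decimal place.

CrCl = (140 − 31) × 62.3 / (72 × 3.19) = 6790.7 / 229.68 ≈ 29.6 mL/min

29.6 mL/min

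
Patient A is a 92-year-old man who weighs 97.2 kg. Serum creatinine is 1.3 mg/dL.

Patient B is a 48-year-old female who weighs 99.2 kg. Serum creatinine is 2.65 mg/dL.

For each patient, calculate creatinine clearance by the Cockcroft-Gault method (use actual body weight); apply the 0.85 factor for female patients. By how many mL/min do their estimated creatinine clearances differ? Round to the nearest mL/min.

Patient A: CrCl = (140 − 92) × 97.2 / (72 × 1.3) = 4665.6 / 93.60 ≈ 49.8 mL/min
Patient B: CrCl = (140 − 48) × 99.2 / (72 × 2.65) × 0.85 = 9126.4 / 190.80 × 0.85 ≈ 40.7 mL/min
|49.8 − 40.7| = 9.1 mL/min

9 mL/min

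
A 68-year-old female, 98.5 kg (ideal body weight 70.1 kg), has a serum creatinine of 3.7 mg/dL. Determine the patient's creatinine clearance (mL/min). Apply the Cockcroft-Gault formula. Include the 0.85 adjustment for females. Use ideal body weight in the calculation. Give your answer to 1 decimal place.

16.1 mL/min

CrCl = (140 − 68) × 70.1 / (72 × 3.7) × 0.85 = 5047.2 / 266.40 × 0.85 ≈ 16.1 mL/min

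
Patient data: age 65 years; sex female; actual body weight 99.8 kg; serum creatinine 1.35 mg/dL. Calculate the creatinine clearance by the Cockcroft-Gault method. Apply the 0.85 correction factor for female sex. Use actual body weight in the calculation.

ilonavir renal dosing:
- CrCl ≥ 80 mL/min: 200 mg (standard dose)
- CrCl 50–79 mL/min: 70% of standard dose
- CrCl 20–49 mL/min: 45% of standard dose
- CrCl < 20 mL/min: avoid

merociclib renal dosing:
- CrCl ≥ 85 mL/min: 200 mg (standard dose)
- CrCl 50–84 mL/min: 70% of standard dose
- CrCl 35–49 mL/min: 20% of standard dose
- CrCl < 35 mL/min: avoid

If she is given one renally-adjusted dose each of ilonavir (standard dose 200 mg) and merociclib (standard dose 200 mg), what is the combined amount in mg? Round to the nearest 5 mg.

CrCl = (140 − 65) × 99.8 / (72 × 1.35) × 0.85 = 7485.0 / 97.20 × 0.85 ≈ 65.5 mL/min
CrCl ≈ 65 mL/min.
ilonavir: 50–79 mL/min → 70% of 200 mg = 140 mg.
merociclib: 50–84 mL/min → 70% of 200 mg = 140 mg.
Total = 140 + 140 = 280 mg.

280 mg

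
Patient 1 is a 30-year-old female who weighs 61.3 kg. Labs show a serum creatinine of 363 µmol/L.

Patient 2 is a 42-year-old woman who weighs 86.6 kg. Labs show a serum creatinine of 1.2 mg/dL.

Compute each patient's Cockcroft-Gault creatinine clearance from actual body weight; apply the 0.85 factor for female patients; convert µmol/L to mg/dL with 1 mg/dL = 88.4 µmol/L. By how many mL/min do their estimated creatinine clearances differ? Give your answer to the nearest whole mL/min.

Patient 1: SCr = 363 / 88.4 = 4.106 mg/dL
Patient 1: CrCl = (140 − 30) × 61.3 / (72 × 4.106) × 0.85 = 6743.0 / 295.63 × 0.85 ≈ 19.4 mL/min
Patient 2: CrCl = (140 − 42) × 86.6 / (72 × 1.2) × 0.85 = 8486.8 / 86.40 × 0.85 ≈ 83.5 mL/min
|19.4 − 83.5| = 64.1 mL/min

64 mL/min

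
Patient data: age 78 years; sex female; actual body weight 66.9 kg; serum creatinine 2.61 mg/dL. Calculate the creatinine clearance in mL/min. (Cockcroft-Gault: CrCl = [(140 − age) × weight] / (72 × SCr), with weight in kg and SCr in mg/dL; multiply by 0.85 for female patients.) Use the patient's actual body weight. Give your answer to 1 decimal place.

CrCl = (140 − 78) × 66.9 / (72 × 2.61) × 0.85 = 4147.8 / 187.92 × 0.85 ≈ 18.8 mL/min

18.8 mL/min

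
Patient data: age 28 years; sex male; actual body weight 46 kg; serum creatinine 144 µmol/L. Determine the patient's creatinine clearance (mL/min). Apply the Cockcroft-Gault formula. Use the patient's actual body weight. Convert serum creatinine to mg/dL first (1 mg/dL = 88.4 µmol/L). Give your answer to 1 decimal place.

43.9 mL/min

SCr = 144 / 88.4 = 1.629 mg/dL
CrCl = (140 − 28) × 46 / (72 × 1.629) = 5152.0 / 117.29 ≈ 43.9 mL/min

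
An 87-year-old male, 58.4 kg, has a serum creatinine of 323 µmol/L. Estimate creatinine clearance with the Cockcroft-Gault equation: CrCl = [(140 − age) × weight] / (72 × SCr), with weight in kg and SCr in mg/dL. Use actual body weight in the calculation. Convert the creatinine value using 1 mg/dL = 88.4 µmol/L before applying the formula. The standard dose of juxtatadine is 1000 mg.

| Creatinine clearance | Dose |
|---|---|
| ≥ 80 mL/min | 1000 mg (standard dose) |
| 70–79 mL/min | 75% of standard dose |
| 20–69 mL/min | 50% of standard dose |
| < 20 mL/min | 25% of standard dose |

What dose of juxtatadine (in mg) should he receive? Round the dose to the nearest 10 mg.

250 mg

SCr = 323 / 88.4 = 3.654 mg/dL
CrCl = (140 − 87) × 58.4 / (72 × 3.654) = 3095.2 / 263.09 ≈ 11.8 mL/min
CrCl ≈ 12 mL/min → bracket < 20 mL/min.
25% of 1000 mg = 250 mg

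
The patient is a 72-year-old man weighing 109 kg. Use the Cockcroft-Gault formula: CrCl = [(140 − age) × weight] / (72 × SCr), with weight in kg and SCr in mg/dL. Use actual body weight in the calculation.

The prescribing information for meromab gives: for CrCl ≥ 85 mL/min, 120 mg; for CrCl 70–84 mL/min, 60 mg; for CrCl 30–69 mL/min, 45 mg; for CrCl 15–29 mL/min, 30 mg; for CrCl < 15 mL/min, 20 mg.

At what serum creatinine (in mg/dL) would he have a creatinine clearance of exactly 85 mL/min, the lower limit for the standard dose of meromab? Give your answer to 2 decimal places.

Standard dose requires CrCl ≥ 85 mL/min.
Set (140 − 72) × 109 / (72 × SCr) = 85
SCr = (140 − 72) × 109 / (72 × 85) = 1.211 mg/dL

1.21 mg/dL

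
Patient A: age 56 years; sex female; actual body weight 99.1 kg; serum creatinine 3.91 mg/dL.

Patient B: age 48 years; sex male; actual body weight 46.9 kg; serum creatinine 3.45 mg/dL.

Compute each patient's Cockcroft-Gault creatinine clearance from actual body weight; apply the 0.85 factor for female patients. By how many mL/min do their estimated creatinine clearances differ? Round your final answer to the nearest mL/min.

8 mL/min

Patient A: CrCl = (140 − 56) × 99.1 / (72 × 3.91) × 0.85 = 8324.4 / 281.52 × 0.85 ≈ 25.1 mL/min
Patient B: CrCl = (140 − 48) × 46.9 / (72 × 3.45) = 4314.8 / 248.40 ≈ 17.4 mL/min
|25.1 − 17.4| = 7.7 mL/min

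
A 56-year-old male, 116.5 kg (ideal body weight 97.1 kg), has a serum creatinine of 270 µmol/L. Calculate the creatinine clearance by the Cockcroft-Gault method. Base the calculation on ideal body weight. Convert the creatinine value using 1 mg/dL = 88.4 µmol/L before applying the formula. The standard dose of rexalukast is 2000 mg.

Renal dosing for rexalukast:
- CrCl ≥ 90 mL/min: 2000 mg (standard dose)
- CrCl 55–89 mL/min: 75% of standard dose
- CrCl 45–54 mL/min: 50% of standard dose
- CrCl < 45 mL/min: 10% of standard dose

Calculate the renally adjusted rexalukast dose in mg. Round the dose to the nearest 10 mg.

200 mg

SCr = 270 / 88.4 = 3.054 mg/dL
CrCl = (140 − 56) × 97.1 / (72 × 3.054) = 8156.4 / 219.89 ≈ 37.1 mL/min
CrCl ≈ 37 mL/min → bracket < 45 mL/min.
10% of 2000 mg = 200 mg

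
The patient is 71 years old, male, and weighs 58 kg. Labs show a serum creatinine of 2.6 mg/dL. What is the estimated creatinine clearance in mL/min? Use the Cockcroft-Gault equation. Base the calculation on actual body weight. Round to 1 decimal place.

CrCl = (140 − 71) × 58 / (72 × 2.6) = 4002.0 / 187.20 ≈ 21.4 mL/min

21.4 mL/min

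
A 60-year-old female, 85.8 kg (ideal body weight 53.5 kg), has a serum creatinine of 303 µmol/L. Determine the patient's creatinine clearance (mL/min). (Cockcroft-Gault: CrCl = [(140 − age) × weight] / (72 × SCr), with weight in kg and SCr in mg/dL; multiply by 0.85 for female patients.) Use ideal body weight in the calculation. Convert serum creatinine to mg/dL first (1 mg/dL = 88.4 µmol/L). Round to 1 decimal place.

14.7 mL/min

SCr = 303 / 88.4 = 3.428 mg/dL
CrCl = (140 − 60) × 53.5 / (72 × 3.428) × 0.85 = 4280.0 / 246.82 × 0.85 ≈ 14.7 mL/min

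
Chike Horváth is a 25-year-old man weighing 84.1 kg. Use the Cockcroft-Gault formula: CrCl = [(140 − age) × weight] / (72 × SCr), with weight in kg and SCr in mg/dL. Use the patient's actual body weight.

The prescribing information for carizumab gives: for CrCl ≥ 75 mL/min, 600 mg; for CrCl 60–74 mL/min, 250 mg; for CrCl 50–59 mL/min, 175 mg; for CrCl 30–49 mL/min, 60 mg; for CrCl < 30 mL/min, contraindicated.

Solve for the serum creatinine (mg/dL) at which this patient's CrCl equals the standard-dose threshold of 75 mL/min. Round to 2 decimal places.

Standard dose requires CrCl ≥ 75 mL/min.
Set (140 − 25) × 84.1 / (72 × SCr) = 75
SCr = (140 − 25) × 84.1 / (72 × 75) = 1.791 mg/dL

1.79 mg/dL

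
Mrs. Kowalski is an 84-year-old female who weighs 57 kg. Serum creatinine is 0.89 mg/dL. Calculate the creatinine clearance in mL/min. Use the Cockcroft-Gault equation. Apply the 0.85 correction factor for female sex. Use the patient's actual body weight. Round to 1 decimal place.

CrCl = (140 − 84) × 57 / (72 × 0.89) × 0.85 = 3192.0 / 64.08 × 0.85 ≈ 42.3 mL/min

42.3 mL/min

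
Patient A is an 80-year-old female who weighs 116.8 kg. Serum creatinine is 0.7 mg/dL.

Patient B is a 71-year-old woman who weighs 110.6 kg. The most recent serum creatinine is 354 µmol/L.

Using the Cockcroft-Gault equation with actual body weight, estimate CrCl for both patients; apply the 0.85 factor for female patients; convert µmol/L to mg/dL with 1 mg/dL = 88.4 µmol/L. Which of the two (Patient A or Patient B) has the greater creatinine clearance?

Patient A

Patient A: CrCl = (140 − 80) × 116.8 / (72 × 0.7) × 0.85 = 7008.0 / 50.40 × 0.85 ≈ 118.2 mL/min
Patient B: SCr = 354 / 88.4 = 4.005 mg/dL
Patient B: CrCl = (140 − 71) × 110.6 / (72 × 4.005) × 0.85 = 7631.4 / 288.36 × 0.85 ≈ 22.5 mL/min
118.2 vs 22.5 mL/min → Patient A is higher.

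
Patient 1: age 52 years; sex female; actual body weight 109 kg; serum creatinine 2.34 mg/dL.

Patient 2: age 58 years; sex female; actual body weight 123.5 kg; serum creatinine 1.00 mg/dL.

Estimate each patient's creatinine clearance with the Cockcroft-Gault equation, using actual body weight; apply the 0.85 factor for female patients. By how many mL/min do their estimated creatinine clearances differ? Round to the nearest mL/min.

Patient 1: CrCl = (140 − 52) × 109 / (72 × 2.34) × 0.85 = 9592.0 / 168.48 × 0.85 ≈ 48.4 mL/min
Patient 2: CrCl = (140 − 58) × 123.5 / (72 × 1) × 0.85 = 10127.0 / 72.00 × 0.85 ≈ 119.6 mL/min
|48.4 − 119.6| = 71.2 mL/min

71 mL/min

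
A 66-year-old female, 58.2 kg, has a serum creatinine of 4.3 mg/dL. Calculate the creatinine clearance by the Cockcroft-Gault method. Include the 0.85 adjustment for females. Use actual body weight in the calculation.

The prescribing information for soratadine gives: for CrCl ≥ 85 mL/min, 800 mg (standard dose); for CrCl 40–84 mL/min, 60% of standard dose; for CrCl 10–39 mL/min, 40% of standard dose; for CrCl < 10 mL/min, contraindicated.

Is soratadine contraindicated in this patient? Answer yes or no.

CrCl = (140 − 66) × 58.2 / (72 × 4.3) × 0.85 = 4306.8 / 309.60 × 0.85 ≈ 11.8 mL/min
CrCl ≈ 12 mL/min, which is ≥ 10 mL/min.

no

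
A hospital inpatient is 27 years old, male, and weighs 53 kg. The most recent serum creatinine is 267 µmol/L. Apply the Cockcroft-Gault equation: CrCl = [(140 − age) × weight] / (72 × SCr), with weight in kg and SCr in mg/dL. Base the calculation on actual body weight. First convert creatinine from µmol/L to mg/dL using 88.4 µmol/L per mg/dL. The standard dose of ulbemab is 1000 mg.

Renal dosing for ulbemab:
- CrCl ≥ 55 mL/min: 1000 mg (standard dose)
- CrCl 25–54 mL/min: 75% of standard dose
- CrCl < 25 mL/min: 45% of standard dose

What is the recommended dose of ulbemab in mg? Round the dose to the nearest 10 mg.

SCr = 267 / 88.4 = 3.02 mg/dL
CrCl = (140 − 27) × 53 / (72 × 3.02) = 5989.0 / 217.44 ≈ 27.5 mL/min
CrCl ≈ 28 mL/min → bracket 25–54 mL/min.
75% of 1000 mg = 750 mg

750 mg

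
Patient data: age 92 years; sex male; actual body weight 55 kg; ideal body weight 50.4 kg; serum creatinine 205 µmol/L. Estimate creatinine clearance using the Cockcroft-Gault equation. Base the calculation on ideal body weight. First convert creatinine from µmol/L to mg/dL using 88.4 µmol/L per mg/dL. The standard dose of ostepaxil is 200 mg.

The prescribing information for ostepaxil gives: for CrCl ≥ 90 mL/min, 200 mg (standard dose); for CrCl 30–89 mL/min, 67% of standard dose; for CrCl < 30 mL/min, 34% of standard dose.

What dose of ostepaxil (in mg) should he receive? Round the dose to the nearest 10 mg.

SCr = 205 / 88.4 = 2.319 mg/dL
CrCl = (140 − 92) × 50.4 / (72 × 2.319) = 2419.2 / 166.97 ≈ 14.5 mL/min
CrCl ≈ 14 mL/min → bracket < 30 mL/min.
34% of 200 mg = 68 mg → 70 mg

70 mg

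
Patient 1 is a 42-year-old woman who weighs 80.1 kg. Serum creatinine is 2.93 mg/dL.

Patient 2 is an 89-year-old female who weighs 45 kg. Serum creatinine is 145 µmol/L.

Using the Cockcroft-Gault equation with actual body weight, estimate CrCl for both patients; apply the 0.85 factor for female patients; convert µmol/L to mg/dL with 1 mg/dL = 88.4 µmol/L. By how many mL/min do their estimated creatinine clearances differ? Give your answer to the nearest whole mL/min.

15 mL/min

Patient 1: CrCl = (140 − 42) × 80.1 / (72 × 2.93) × 0.85 = 7849.8 / 210.96 × 0.85 ≈ 31.6 mL/min
Patient 2: SCr = 145 / 88.4 = 1.64 mg/dL
Patient 2: CrCl = (140 − 89) × 45 / (72 × 1.64) × 0.85 = 2295.0 / 118.08 × 0.85 ≈ 16.5 mL/min
|31.6 − 16.5| = 15.1 mL/min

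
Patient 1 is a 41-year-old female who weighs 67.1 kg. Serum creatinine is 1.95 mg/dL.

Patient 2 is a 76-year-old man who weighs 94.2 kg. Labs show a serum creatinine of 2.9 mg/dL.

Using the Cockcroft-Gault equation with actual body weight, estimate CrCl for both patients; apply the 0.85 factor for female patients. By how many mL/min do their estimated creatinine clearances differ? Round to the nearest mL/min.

11 mL/min

Patient 1: CrCl = (140 − 41) × 67.1 / (72 × 1.95) × 0.85 = 6642.9 / 140.40 × 0.85 ≈ 40.2 mL/min
Patient 2: CrCl = (140 − 76) × 94.2 / (72 × 2.9) = 6028.8 / 208.80 ≈ 28.9 mL/min
|40.2 − 28.9| = 11.3 mL/min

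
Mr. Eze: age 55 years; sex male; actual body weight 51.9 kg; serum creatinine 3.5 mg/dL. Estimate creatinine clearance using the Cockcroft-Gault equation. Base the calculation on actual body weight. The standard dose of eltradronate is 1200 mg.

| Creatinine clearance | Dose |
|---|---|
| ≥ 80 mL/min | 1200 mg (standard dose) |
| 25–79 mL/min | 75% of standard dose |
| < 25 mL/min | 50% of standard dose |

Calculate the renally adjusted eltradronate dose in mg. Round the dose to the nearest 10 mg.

CrCl = (140 − 55) × 51.9 / (72 × 3.5) = 4411.5 / 252.00 ≈ 17.5 mL/min
CrCl ≈ 18 mL/min → bracket < 25 mL/min.
50% of 1200 mg = 600 mg

600 mg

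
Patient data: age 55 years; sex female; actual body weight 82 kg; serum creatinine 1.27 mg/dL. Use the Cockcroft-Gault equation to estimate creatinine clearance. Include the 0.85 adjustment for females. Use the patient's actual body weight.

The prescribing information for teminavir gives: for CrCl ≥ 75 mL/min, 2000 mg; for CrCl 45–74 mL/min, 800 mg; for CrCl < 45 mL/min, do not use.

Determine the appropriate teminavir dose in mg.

CrCl = (140 − 55) × 82 / (72 × 1.27) × 0.85 = 6970.0 / 91.44 × 0.85 ≈ 64.8 mL/min
CrCl ≈ 65 mL/min → bracket 45–74 mL/min.
Dose for this bracket: 800 mg.

800 mg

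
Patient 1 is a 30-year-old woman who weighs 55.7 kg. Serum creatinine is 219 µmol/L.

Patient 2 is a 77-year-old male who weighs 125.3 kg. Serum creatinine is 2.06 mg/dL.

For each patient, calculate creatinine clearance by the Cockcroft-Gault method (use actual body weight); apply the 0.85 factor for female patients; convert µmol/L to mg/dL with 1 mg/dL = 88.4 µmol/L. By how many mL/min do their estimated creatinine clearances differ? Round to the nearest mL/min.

24 mL/min

Patient 1: SCr = 219 / 88.4 = 2.477 mg/dL
Patient 1: CrCl = (140 − 30) × 55.7 / (72 × 2.477) × 0.85 = 6127.0 / 178.34 × 0.85 ≈ 29.2 mL/min
Patient 2: CrCl = (140 − 77) × 125.3 / (72 × 2.06) = 7893.9 / 148.32 ≈ 53.2 mL/min
|29.2 − 53.2| = 24.0 mL/min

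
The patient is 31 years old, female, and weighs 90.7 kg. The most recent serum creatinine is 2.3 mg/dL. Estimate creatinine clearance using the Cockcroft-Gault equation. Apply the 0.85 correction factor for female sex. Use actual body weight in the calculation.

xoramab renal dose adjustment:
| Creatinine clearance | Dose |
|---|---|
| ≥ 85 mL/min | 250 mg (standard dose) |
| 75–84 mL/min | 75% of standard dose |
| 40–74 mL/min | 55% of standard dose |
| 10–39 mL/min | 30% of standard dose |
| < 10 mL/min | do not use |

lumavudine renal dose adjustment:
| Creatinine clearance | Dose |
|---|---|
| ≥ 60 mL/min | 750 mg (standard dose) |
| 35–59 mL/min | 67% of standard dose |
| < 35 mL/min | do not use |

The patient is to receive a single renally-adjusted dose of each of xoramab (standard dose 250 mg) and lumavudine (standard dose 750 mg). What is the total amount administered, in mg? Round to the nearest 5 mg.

640 mg

CrCl = (140 − 31) × 90.7 / (72 × 2.3) × 0.85 = 9886.3 / 165.60 × 0.85 ≈ 50.7 mL/min
CrCl ≈ 51 mL/min.
xoramab: 40–74 mL/min → 55% of 250 mg = 137.5 mg.
lumavudine: 35–59 mL/min → 67% of 750 mg = 502.5 mg.
Total = 137.5 + 502.5 = 640 mg.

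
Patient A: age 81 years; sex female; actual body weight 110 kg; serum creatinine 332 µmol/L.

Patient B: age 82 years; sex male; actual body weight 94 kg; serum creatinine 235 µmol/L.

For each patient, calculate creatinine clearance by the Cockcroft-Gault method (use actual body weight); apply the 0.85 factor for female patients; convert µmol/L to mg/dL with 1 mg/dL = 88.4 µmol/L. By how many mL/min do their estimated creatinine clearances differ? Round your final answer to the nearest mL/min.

8 mL/min

Patient A: SCr = 332 / 88.4 = 3.756 mg/dL
Patient A: CrCl = (140 − 81) × 110 / (72 × 3.756) × 0.85 = 6490.0 / 270.43 × 0.85 ≈ 20.4 mL/min
Patient B: SCr = 235 / 88.4 = 2.658 mg/dL
Patient B: CrCl = (140 − 82) × 94 / (72 × 2.658) = 5452.0 / 191.38 ≈ 28.5 mL/min
|20.4 − 28.5| = 8.1 mL/min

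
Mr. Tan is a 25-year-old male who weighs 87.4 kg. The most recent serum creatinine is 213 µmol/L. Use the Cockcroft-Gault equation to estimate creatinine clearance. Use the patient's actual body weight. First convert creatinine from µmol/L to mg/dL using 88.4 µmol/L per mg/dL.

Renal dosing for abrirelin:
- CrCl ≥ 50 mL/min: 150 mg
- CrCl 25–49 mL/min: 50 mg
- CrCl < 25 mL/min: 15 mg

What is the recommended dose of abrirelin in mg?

150 mg

SCr = 213 / 88.4 = 2.41 mg/dL
CrCl = (140 − 25) × 87.4 / (72 × 2.41) = 10051.0 / 173.52 ≈ 57.9 mL/min
CrCl ≈ 58 mL/min → bracket ≥ 50 mL/min.
Dose for this bracket: 150 mg.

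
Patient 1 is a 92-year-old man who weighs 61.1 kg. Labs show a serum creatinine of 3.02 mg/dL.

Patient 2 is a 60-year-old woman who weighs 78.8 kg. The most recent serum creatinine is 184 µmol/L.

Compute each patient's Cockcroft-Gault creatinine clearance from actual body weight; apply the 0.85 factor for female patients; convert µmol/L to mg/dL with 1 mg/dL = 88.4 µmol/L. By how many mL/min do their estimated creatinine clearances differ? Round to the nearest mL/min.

22 mL/min

Patient 1: CrCl = (140 − 92) × 61.1 / (72 × 3.02) = 2932.8 / 217.44 ≈ 13.5 mL/min
Patient 2: SCr = 184 / 88.4 = 2.081 mg/dL
Patient 2: CrCl = (140 − 60) × 78.8 / (72 × 2.081) × 0.85 = 6304.0 / 149.83 × 0.85 ≈ 35.8 mL/min
|13.5 − 35.8| = 22.3 mL/min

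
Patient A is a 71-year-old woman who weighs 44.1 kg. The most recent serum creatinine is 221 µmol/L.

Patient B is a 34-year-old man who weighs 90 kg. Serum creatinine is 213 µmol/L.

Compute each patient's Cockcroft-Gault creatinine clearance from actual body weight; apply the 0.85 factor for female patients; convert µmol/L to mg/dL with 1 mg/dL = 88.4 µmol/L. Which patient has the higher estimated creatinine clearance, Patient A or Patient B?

Patient B

Patient A: SCr = 221 / 88.4 = 2.5 mg/dL
Patient A: CrCl = (140 − 71) × 44.1 / (72 × 2.5) × 0.85 = 3042.9 / 180.00 × 0.85 ≈ 14.4 mL/min
Patient B: SCr = 213 / 88.4 = 2.41 mg/dL
Patient B: CrCl = (140 − 34) × 90 / (72 × 2.41) = 9540.0 / 173.52 ≈ 55.0 mL/min
14.4 vs 55.0 mL/min → Patient B is higher.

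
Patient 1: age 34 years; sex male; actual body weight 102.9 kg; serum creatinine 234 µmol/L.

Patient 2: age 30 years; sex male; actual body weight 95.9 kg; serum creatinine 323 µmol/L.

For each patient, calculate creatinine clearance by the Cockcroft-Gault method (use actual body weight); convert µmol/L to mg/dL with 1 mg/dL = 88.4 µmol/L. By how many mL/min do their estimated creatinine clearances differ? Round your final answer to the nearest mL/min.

17 mL/min

Patient 1: SCr = 234 / 88.4 = 2.647 mg/dL
Patient 1: CrCl = (140 − 34) × 102.9 / (72 × 2.647) = 10907.4 / 190.58 ≈ 57.2 mL/min
Patient 2: SCr = 323 / 88.4 = 3.654 mg/dL
Patient 2: CrCl = (140 − 30) × 95.9 / (72 × 3.654) = 10549.0 / 263.09 ≈ 40.1 mL/min
|57.2 − 40.1| = 17.1 mL/min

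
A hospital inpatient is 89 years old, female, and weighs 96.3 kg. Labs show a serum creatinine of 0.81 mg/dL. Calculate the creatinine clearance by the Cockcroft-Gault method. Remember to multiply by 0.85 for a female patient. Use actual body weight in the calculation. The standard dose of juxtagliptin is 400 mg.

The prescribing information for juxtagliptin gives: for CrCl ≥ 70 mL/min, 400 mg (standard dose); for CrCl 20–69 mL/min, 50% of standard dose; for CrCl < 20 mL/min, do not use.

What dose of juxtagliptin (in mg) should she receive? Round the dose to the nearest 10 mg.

CrCl = (140 − 89) × 96.3 / (72 × 0.81) × 0.85 = 4911.3 / 58.32 × 0.85 ≈ 71.6 mL/min
CrCl ≈ 72 mL/min → bracket ≥ 70 mL/min.
100% of 400 mg = 400 mg

400 mg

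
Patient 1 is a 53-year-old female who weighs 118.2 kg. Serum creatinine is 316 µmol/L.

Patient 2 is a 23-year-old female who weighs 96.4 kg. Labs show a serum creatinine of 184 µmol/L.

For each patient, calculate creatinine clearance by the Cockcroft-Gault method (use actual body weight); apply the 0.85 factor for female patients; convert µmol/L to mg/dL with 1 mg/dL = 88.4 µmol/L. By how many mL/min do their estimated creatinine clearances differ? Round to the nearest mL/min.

Patient 1: SCr = 316 / 88.4 = 3.575 mg/dL
Patient 1: CrCl = (140 − 53) × 118.2 / (72 × 3.575) × 0.85 = 10283.4 / 257.40 × 0.85 ≈ 34.0 mL/min
Patient 2: SCr = 184 / 88.4 = 2.081 mg/dL
Patient 2: CrCl = (140 − 23) × 96.4 / (72 × 2.081) × 0.85 = 11278.8 / 149.83 × 0.85 ≈ 64.0 mL/min
|34.0 − 64.0| = 30.0 mL/min

30 mL/min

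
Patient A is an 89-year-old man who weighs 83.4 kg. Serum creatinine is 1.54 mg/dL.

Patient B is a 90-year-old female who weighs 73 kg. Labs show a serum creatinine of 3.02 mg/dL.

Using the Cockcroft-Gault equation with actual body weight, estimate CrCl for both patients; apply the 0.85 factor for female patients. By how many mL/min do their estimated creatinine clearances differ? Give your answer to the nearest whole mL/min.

Patient A: CrCl = (140 − 89) × 83.4 / (72 × 1.54) = 4253.4 / 110.88 ≈ 38.4 mL/min
Patient B: CrCl = (140 − 90) × 73 / (72 × 3.02) × 0.85 = 3650.0 / 217.44 × 0.85 ≈ 14.3 mL/min
|38.4 − 14.3| = 24.1 mL/min

24 mL/min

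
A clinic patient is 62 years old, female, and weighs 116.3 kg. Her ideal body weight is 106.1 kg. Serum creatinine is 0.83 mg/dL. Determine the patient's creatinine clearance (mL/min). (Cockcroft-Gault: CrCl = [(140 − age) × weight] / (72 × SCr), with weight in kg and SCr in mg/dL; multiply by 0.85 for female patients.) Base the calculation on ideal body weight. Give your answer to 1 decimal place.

CrCl = (140 − 62) × 106.1 / (72 × 0.83) × 0.85 = 8275.8 / 59.76 × 0.85 ≈ 117.7 mL/min

117.7 mL/min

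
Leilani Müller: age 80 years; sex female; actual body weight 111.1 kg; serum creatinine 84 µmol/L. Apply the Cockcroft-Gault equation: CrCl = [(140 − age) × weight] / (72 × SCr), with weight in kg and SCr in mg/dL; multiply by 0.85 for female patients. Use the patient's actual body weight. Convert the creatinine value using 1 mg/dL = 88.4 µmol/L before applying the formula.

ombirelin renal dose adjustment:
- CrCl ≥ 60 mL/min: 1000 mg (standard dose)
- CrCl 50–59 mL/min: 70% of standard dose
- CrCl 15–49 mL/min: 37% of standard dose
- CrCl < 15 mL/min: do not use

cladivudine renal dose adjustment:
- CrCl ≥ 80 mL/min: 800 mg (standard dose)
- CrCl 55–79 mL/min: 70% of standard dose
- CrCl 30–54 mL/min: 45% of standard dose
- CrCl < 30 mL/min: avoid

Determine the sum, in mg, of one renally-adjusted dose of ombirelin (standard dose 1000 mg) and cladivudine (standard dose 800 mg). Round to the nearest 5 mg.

1800 mg

SCr = 84 / 88.4 = 0.95 mg/dL
CrCl = (140 − 80) × 111.1 / (72 × 0.95) × 0.85 = 6666.0 / 68.40 × 0.85 ≈ 82.8 mL/min
CrCl ≈ 83 mL/min.
ombirelin: ≥ 60 mL/min → 100% of 1000 mg = 1000 mg.
cladivudine: ≥ 80 mL/min → 100% of 800 mg = 800 mg.
Total = 1000 + 800 = 1800 mg.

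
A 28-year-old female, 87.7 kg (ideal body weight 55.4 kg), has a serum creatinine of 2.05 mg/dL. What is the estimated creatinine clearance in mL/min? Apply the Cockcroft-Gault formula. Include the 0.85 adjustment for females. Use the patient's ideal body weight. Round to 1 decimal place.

CrCl = (140 − 28) × 55.4 / (72 × 2.05) × 0.85 = 6204.8 / 147.60 × 0.85 ≈ 35.7 mL/min

35.7 mL/min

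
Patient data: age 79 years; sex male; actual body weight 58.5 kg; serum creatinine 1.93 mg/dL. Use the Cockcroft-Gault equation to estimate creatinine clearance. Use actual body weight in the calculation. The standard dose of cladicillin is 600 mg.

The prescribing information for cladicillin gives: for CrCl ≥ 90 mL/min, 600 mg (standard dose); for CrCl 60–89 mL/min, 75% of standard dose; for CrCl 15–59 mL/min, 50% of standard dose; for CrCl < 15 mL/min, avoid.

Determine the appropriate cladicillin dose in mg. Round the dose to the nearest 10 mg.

CrCl = (140 − 79) × 58.5 / (72 × 1.93) = 3568.5 / 138.96 ≈ 25.7 mL/min
CrCl ≈ 26 mL/min → bracket 15–59 mL/min.
50% of 600 mg = 300 mg

300 mg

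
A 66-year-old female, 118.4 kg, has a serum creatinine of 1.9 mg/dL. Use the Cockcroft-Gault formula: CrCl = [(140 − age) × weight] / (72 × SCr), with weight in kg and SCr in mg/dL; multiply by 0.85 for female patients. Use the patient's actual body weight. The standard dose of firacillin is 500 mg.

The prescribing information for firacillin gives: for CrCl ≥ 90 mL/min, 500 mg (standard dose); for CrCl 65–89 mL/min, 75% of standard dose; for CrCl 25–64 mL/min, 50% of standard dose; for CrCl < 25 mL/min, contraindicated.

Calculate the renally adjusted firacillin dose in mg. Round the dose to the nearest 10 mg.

250 mg

CrCl = (140 − 66) × 118.4 / (72 × 1.9) × 0.85 = 8761.6 / 136.80 × 0.85 ≈ 54.4 mL/min
CrCl ≈ 54 mL/min → bracket 25–64 mL/min.
50% of 500 mg = 250 mg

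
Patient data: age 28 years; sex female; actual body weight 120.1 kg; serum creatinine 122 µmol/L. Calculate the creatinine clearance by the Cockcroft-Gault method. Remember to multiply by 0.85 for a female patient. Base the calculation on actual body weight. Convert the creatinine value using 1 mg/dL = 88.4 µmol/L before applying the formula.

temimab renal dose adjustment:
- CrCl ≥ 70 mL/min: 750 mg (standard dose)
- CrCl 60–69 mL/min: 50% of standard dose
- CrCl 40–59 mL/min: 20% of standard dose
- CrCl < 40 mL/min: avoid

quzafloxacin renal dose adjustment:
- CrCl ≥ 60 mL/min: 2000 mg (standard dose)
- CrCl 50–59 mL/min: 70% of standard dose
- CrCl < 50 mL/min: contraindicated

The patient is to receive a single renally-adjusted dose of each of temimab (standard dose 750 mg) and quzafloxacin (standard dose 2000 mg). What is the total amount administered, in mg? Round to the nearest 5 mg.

SCr = 122 / 88.4 = 1.38 mg/dL
CrCl = (140 − 28) × 120.1 / (72 × 1.38) × 0.85 = 13451.2 / 99.36 × 0.85 ≈ 115.1 mL/min
CrCl ≈ 115 mL/min.
temimab: ≥ 70 mL/min → 100% of 750 mg = 750 mg.
quzafloxacin: ≥ 60 mL/min → 100% of 2000 mg = 2000 mg.
Total = 750 + 2000 = 2750 mg.

2750 mg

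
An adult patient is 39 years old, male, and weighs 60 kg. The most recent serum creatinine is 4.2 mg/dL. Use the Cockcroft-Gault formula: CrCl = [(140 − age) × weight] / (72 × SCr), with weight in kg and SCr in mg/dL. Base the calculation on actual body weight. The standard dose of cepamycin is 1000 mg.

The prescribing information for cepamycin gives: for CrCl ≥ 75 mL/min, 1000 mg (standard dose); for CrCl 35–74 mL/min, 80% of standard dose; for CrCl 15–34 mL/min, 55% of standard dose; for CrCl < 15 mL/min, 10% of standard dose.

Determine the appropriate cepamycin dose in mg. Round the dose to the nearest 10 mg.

CrCl = (140 − 39) × 60 / (72 × 4.2) = 6060.0 / 302.40 ≈ 20.0 mL/min
CrCl ≈ 20 mL/min → bracket 15–34 mL/min.
55% of 1000 mg = 550 mg

550 mg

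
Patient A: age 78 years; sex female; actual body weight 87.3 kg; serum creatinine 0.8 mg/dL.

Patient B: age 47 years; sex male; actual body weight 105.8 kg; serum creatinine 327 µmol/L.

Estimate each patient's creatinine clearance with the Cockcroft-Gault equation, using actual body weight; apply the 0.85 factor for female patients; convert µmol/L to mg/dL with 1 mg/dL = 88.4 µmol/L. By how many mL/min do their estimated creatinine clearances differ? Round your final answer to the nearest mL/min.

43 mL/min

Patient A: CrCl = (140 − 78) × 87.3 / (72 × 0.8) × 0.85 = 5412.6 / 57.60 × 0.85 ≈ 79.9 mL/min
Patient B: SCr = 327 / 88.4 = 3.699 mg/dL
Patient B: CrCl = (140 − 47) × 105.8 / (72 × 3.699) = 9839.4 / 266.33 ≈ 36.9 mL/min
|79.9 − 36.9| = 43.0 mL/min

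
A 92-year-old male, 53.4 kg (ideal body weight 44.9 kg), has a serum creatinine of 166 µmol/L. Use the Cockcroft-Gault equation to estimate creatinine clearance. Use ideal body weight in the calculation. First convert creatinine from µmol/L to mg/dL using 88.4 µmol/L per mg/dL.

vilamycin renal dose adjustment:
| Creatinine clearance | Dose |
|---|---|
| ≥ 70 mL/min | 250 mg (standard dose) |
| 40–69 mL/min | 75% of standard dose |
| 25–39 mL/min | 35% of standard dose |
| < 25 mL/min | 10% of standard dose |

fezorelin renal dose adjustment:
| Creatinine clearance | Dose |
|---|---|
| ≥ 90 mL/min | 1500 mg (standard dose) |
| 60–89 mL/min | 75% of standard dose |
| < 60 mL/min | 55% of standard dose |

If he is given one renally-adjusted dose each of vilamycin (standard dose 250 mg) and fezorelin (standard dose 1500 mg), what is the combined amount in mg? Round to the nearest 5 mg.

SCr = 166 / 88.4 = 1.878 mg/dL
CrCl = (140 − 92) × 44.9 / (72 × 1.878) = 2155.2 / 135.22 ≈ 15.9 mL/min
CrCl ≈ 16 mL/min.
vilamycin: < 25 mL/min → 10% of 250 mg = 25 mg.
fezorelin: < 60 mL/min → 55% of 1500 mg = 825 mg.
Total = 25 + 825 = 850 mg.

850 mg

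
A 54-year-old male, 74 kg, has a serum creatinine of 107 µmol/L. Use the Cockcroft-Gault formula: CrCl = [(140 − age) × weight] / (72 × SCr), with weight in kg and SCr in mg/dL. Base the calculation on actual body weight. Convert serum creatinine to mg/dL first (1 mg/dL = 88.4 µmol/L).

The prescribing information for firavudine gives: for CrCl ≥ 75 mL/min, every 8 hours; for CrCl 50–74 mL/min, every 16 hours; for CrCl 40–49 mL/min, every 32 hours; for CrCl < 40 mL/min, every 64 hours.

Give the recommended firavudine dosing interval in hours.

SCr = 107 / 88.4 = 1.21 mg/dL
CrCl = (140 − 54) × 74 / (72 × 1.21) = 6364.0 / 87.12 ≈ 73.0 mL/min
CrCl ≈ 73 mL/min → bracket 50–74 mL/min → every 16 hours.

every 16 hours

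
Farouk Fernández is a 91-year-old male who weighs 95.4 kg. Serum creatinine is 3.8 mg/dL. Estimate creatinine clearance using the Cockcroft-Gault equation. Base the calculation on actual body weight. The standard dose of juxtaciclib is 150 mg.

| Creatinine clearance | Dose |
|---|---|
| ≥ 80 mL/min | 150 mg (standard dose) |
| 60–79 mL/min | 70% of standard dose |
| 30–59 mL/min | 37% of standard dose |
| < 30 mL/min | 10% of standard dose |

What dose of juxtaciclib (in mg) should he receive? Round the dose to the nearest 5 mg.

15 mg

CrCl = (140 − 91) × 95.4 / (72 × 3.8) = 4674.6 / 273.60 ≈ 17.1 mL/min
CrCl ≈ 17 mL/min → bracket < 30 mL/min.
10% of 150 mg = 15 mg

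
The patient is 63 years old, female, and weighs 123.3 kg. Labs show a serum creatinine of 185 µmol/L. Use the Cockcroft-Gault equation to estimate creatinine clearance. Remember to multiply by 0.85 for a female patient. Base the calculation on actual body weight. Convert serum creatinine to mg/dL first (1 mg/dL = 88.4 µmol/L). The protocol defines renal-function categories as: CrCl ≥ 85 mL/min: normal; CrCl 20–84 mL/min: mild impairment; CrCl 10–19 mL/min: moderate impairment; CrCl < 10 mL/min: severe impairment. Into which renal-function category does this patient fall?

mild impairment

SCr = 185 / 88.4 = 2.093 mg/dL
CrCl = (140 − 63) × 123.3 / (72 × 2.093) × 0.85 = 9494.1 / 150.70 × 0.85 ≈ 53.6 mL/min
54 mL/min falls in the 'mild impairment' range.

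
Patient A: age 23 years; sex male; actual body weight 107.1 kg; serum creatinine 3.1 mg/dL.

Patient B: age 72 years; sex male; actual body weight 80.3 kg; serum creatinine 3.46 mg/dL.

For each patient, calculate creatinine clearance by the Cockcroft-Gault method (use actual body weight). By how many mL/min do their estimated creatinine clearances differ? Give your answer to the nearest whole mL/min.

Patient A: CrCl = (140 − 23) × 107.1 / (72 × 3.1) = 12530.7 / 223.20 ≈ 56.1 mL/min
Patient B: CrCl = (140 − 72) × 80.3 / (72 × 3.46) = 5460.4 / 249.12 ≈ 21.9 mL/min
|56.1 − 21.9| = 34.2 mL/min

34 mL/min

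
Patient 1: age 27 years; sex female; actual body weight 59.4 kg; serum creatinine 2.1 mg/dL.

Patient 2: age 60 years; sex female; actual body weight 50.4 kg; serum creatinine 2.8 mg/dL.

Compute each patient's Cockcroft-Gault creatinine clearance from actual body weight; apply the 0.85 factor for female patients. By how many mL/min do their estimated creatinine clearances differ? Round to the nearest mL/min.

21 mL/min

Patient 1: CrCl = (140 − 27) × 59.4 / (72 × 2.1) × 0.85 = 6712.2 / 151.20 × 0.85 ≈ 37.7 mL/min
Patient 2: CrCl = (140 − 60) × 50.4 / (72 × 2.8) × 0.85 = 4032.0 / 201.60 × 0.85 ≈ 17.0 mL/min
|37.7 − 17.0| = 20.7 mL/min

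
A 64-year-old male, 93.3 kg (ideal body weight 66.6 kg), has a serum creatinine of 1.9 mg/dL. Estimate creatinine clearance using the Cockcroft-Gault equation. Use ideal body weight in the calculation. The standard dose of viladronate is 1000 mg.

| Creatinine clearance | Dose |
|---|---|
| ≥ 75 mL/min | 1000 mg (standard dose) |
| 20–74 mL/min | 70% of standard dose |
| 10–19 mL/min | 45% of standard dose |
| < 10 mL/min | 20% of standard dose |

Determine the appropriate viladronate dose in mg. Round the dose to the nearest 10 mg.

700 mg

CrCl = (140 − 64) × 66.6 / (72 × 1.9) = 5061.6 / 136.80 ≈ 37.0 mL/min
CrCl ≈ 37 mL/min → bracket 20–74 mL/min.
70% of 1000 mg = 700 mg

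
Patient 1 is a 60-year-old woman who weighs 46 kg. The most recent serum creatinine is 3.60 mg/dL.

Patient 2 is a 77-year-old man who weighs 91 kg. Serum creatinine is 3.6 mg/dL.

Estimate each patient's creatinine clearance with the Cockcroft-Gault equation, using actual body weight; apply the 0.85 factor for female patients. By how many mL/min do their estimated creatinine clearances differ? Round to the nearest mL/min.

10 mL/min

Patient 1: CrCl = (140 − 60) × 46 / (72 × 3.6) × 0.85 = 3680.0 / 259.20 × 0.85 ≈ 12.1 mL/min
Patient 2: CrCl = (140 − 77) × 91 / (72 × 3.6) = 5733.0 / 259.20 ≈ 22.1 mL/min
|12.1 − 22.1| = 10.0 mL/min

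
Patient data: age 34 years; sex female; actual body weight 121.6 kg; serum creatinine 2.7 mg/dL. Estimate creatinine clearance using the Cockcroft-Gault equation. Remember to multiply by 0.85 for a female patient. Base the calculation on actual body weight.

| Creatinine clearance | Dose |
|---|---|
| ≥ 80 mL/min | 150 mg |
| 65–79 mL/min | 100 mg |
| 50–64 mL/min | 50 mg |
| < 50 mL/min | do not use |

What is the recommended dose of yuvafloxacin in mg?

CrCl = (140 − 34) × 121.6 / (72 × 2.7) × 0.85 = 12889.6 / 194.40 × 0.85 ≈ 56.4 mL/min
CrCl ≈ 56 mL/min → bracket 50–64 mL/min.
Dose for this bracket: 50 mg.

50 mg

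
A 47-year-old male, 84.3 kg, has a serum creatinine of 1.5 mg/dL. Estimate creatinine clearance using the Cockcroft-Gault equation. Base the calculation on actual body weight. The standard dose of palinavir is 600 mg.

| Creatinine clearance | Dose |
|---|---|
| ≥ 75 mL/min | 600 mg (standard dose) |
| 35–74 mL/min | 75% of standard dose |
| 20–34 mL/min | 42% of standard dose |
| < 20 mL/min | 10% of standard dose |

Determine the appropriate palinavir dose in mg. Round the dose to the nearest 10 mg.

CrCl = (140 − 47) × 84.3 / (72 × 1.5) = 7839.9 / 108.00 ≈ 72.6 mL/min
CrCl ≈ 73 mL/min → bracket 35–74 mL/min.
75% of 600 mg = 450 mg

450 mg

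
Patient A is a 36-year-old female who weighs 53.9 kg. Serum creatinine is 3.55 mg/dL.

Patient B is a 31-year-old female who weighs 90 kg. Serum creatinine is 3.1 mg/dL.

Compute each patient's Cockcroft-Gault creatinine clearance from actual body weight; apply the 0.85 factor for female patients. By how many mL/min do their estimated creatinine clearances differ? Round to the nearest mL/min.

Patient A: CrCl = (140 − 36) × 53.9 / (72 × 3.55) × 0.85 = 5605.6 / 255.60 × 0.85 ≈ 18.6 mL/min
Patient B: CrCl = (140 − 31) × 90 / (72 × 3.1) × 0.85 = 9810.0 / 223.20 × 0.85 ≈ 37.4 mL/min
|18.6 − 37.4| = 18.8 mL/min

19 mL/min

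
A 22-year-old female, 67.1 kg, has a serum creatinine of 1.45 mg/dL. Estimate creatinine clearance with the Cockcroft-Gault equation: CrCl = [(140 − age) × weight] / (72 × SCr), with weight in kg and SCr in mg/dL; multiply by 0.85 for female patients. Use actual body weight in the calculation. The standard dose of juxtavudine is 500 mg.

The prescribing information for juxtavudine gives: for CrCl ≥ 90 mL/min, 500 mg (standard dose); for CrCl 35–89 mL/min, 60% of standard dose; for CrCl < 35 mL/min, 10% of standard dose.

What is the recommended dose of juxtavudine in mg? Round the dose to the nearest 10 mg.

300 mg

CrCl = (140 − 22) × 67.1 / (72 × 1.45) × 0.85 = 7917.8 / 104.40 × 0.85 ≈ 64.5 mL/min
CrCl ≈ 64 mL/min → bracket 35–89 mL/min.
60% of 500 mg = 300 mg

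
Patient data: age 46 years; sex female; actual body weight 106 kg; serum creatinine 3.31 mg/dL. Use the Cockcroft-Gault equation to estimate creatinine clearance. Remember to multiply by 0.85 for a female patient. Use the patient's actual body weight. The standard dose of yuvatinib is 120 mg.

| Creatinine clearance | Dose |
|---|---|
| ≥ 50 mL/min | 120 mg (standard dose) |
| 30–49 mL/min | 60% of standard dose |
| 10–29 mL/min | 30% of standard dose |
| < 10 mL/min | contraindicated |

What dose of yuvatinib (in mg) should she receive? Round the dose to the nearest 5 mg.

70 mg

CrCl = (140 − 46) × 106 / (72 × 3.31) × 0.85 = 9964.0 / 238.32 × 0.85 ≈ 35.5 mL/min
CrCl ≈ 36 mL/min → bracket 30–49 mL/min.
60% of 120 mg = 72 mg → 70 mg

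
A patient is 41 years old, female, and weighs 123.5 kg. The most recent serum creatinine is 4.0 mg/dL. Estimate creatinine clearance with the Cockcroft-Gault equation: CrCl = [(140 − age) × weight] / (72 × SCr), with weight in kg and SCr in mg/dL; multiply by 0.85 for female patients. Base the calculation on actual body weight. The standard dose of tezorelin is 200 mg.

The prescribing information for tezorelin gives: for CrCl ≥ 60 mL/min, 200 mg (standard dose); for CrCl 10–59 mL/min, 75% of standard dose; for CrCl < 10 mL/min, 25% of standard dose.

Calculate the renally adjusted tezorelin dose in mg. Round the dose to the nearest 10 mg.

150 mg

CrCl = (140 − 41) × 123.5 / (72 × 4) × 0.85 = 12226.5 / 288.00 × 0.85 ≈ 36.1 mL/min
CrCl ≈ 36 mL/min → bracket 10–59 mL/min.
75% of 200 mg = 150 mg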